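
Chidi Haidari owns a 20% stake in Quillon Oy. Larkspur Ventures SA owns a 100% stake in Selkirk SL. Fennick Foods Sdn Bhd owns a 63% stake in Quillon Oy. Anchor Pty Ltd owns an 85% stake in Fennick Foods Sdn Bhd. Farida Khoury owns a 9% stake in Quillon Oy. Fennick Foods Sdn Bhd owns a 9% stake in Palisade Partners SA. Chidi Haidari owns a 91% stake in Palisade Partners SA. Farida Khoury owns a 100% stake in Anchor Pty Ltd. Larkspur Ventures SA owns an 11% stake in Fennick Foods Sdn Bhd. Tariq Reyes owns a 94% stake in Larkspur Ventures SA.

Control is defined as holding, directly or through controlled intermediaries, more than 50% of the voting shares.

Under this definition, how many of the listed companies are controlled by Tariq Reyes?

Tariq holds 94% of Larkspur, so Tariq controls Larkspur.
Larkspur holds 100% of Selkirk, so Tariq controls Selkirk.
No other company's threshold is met.
Tariq controls 2 companies.

2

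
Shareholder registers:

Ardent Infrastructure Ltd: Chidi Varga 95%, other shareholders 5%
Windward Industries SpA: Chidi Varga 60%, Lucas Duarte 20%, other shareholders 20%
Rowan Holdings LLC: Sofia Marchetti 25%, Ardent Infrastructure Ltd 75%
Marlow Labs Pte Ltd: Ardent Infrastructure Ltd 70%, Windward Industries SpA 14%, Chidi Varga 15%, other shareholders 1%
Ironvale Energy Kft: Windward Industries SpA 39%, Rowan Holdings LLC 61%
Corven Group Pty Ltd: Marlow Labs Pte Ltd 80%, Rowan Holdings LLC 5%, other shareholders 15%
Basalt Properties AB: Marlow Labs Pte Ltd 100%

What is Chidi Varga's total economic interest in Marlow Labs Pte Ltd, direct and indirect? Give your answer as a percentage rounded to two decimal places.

89.90%

Chidi reaches Marlow along 3 paths.
Via Ardent: 95% × 70% = 66.5%.
Via Windward: 60% × 14% = 8.4%.
Direct stake: 15% = 15%.
Total: 66.5% + 8.4% + 15% = 89.9%.
Rounded: 89.90%.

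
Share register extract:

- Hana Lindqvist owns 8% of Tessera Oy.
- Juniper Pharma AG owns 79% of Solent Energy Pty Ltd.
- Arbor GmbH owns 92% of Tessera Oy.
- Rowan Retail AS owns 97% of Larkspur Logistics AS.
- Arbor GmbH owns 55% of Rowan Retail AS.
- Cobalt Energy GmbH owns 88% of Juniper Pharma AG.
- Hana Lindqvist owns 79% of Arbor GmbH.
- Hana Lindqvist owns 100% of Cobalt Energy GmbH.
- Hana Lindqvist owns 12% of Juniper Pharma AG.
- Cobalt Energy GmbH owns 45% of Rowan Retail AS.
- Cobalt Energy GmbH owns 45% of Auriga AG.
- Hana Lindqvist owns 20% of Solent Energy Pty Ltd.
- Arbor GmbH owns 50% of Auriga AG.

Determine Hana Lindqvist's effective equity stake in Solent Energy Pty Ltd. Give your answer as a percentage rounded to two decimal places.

99.00%

Hana reaches Solent along 3 paths.
Direct stake: 20% = 20%.
Via Cobalt → Juniper: 100% × 88% × 79% = 69.52%.
Via Juniper: 12% × 79% = 9.48%.
Total: 20% + 69.52% + 9.48% = 99%.
Rounded: 99.00%.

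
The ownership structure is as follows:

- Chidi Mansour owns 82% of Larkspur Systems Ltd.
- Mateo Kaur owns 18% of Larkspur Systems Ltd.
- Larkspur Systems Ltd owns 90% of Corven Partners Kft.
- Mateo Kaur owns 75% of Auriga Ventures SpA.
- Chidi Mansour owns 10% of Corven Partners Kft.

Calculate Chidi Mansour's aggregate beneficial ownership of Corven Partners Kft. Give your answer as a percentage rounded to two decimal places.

Chidi reaches Corven along 2 paths.
Via Larkspur: 82% × 90% = 73.8%.
Direct stake: 10% = 10%.
Total: 73.8% + 10% = 83.8%.
Rounded: 83.80%.

83.80%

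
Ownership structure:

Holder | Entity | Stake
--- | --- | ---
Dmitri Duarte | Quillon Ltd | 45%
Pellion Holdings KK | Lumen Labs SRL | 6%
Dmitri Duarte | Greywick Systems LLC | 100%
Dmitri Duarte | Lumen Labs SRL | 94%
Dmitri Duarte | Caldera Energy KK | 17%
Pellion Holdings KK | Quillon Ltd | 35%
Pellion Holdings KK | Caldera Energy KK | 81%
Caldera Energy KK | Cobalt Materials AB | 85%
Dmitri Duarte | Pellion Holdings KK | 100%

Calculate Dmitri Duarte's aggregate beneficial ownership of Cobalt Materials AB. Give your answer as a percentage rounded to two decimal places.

83.30%

Dmitri reaches Cobalt along 2 paths.
Via Pellion → Caldera: 100% × 81% × 85% = 68.85%.
Via Caldera: 17% × 85% = 14.45%.
Total: 68.85% + 14.45% = 83.3%.
Rounded: 83.30%.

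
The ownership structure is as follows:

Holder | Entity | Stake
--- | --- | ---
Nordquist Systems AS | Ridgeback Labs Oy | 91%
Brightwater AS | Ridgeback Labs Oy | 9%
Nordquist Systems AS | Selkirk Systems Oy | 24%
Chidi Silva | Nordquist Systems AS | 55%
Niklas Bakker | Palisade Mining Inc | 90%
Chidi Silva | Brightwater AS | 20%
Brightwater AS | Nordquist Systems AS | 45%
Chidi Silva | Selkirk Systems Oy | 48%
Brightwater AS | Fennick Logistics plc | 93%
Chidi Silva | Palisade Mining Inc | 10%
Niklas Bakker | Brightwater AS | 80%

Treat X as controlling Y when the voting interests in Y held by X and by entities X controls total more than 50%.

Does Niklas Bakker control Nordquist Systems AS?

No

Niklas holds 90% of Palisade, so Niklas controls Palisade.
Niklas holds 80% of Brightwater, so Niklas controls Brightwater.
Brightwater holds 93% of Fennick, so Niklas controls Fennick.
In Nordquist, Niklas's side holds only 45%, not > 50%.
So Niklas does not control Nordquist.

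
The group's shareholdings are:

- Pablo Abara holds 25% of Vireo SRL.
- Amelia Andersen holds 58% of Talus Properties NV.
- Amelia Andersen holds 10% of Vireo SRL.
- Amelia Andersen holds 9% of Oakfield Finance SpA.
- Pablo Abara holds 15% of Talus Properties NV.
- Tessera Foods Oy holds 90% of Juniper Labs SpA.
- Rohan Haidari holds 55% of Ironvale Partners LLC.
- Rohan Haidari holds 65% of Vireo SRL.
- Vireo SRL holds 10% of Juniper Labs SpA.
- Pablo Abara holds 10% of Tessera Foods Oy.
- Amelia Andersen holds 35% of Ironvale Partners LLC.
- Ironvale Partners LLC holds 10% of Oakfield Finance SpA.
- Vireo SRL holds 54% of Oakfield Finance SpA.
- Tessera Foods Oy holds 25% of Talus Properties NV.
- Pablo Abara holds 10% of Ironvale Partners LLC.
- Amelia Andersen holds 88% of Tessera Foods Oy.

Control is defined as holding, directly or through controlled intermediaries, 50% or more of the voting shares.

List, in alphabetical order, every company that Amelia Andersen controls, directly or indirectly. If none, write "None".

Amelia holds 88% of Tessera, so Amelia controls Tessera.
Tessera and Amelia together hold 25% + 58% = 83% of Talus, so Amelia controls Talus.
Tessera holds 90% of Juniper, so Amelia controls Juniper.
No other company's threshold is met.

Juniper Labs SpA, Talus Properties NV, Tessera Foods Oy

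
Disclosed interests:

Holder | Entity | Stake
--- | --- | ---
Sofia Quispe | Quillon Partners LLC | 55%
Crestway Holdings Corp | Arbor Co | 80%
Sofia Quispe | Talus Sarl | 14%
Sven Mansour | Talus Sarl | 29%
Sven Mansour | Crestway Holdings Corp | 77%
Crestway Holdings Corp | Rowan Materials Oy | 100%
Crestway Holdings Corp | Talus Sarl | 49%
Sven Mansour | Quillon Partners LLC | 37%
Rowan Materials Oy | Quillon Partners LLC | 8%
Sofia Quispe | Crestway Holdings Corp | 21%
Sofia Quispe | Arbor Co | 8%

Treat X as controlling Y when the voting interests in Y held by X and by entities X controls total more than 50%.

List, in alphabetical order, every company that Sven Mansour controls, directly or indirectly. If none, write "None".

Arbor Co, Crestway Holdings Corp, Rowan Materials Oy, Talus Sarl

Sven holds 77% of Crestway, so Sven controls Crestway.
Crestway holds 100% of Rowan, so Sven controls Rowan.
Crestway and Sven together hold 49% + 29% = 78% of Talus, so Sven controls Talus.
Crestway holds 80% of Arbor, so Sven controls Arbor.
No other company's threshold is met.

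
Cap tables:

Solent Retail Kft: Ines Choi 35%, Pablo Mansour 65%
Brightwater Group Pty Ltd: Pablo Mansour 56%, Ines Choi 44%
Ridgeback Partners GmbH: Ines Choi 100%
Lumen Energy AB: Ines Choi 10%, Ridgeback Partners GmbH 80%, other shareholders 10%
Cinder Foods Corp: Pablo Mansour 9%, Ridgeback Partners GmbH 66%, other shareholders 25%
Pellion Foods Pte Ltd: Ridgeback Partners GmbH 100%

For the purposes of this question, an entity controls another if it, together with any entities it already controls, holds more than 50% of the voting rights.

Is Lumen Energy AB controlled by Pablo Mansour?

No

Pablo holds 65% of Solent, so Pablo controls Solent.
Pablo holds 56% of Brightwater, so Pablo controls Brightwater.
Neither Pablo nor any entity Pablo controls holds any voting interest in Lumen.
So Pablo does not control Lumen.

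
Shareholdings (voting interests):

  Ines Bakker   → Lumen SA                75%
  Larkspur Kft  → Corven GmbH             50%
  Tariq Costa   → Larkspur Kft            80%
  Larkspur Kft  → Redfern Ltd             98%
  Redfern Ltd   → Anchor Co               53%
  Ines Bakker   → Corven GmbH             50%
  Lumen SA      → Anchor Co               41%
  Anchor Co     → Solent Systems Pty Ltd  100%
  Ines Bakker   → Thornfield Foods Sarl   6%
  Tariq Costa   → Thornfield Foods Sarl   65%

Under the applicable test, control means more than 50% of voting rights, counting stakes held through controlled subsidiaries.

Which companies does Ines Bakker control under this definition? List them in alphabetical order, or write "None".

Lumen SA

Ines holds 75% of Lumen, so Ines controls Lumen.
No other company's threshold is met.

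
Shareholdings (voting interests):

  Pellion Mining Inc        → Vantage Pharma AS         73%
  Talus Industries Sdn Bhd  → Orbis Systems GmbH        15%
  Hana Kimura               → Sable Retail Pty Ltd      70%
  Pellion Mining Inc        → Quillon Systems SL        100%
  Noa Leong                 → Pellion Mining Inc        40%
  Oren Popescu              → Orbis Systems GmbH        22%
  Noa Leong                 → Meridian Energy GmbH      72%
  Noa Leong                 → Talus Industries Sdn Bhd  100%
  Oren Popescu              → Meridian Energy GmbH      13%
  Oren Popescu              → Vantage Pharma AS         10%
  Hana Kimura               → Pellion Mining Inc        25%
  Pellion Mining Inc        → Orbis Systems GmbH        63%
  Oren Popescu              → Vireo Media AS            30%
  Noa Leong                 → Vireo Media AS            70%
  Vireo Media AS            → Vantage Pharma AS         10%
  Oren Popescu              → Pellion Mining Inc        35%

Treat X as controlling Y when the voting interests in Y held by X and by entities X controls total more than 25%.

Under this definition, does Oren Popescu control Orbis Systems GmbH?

Oren holds 35% of Pellion, so Oren controls Pellion.
Oren and Pellion together hold 22% + 63% = 85% of Orbis, so Oren controls Orbis.

Yes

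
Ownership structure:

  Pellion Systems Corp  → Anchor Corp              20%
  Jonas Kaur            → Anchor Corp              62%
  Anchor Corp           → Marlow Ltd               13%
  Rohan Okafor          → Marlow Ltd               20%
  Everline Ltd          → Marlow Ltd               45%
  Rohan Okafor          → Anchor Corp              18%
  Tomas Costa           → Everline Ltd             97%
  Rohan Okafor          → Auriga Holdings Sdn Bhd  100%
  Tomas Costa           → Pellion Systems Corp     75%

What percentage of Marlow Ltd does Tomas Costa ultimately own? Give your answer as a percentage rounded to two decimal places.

45.60%

Tomas reaches Marlow along 2 paths.
Via Everline: 97% × 45% = 43.65%.
Via Pellion → Anchor: 75% × 20% × 13% = 1.95%.
Total: 43.65% + 1.95% = 45.6%.
Rounded: 45.60%.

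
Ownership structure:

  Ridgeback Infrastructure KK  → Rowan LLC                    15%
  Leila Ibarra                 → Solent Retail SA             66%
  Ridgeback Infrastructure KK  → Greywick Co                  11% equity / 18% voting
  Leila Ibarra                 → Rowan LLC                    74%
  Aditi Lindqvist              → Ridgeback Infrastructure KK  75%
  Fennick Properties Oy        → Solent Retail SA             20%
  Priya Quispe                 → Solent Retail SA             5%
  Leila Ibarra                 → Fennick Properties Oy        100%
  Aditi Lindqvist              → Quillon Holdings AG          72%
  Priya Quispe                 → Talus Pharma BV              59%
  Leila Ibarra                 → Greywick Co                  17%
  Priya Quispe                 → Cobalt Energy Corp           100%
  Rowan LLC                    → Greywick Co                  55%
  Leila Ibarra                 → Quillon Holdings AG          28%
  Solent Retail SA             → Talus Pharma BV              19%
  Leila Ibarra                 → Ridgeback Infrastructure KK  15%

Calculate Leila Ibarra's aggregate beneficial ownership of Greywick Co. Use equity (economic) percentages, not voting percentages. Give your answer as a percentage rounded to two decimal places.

60.59%

Leila reaches Greywick along 4 paths.
Via Rowan: 74% × 55% = 40.7%.
Via Ridgeback → Rowan: 15% × 15% × 55% = 1.2375%.
Direct stake: 17% = 17%.
Via Ridgeback: 15% × 11% = 1.65%.
Total: 40.7% + 1.2375% + 17% + 1.65% = 60.5875%.
Rounded: 60.59%.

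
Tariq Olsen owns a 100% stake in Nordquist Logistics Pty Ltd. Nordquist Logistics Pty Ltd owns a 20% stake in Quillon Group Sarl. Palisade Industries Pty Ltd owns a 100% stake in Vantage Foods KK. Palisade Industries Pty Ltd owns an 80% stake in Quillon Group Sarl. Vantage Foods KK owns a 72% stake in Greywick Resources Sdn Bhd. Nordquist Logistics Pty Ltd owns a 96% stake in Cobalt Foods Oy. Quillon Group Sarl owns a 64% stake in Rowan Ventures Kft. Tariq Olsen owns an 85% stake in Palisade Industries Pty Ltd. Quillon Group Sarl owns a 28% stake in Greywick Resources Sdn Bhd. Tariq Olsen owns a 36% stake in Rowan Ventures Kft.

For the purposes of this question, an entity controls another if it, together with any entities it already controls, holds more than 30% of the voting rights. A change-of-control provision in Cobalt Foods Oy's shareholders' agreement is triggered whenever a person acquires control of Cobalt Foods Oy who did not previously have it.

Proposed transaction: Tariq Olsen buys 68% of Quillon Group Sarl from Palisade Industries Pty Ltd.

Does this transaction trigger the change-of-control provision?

The purchase adds only to Tariq's holdings (Palisade's stake shrinks), so Tariq is the only person who could newly come to control Cobalt.
Tariq holds 100% of Nordquist, so Tariq controls Nordquist.
Nordquist holds 96% of Cobalt, so Tariq controls Cobalt.
So Tariq already controls Cobalt before the transaction.
After the purchase, Tariq holds 68% of Quillon directly, and Palisade's stake falls to 12%.
Tariq controlled Cobalt already, so this is not a new person acquiring control; every other person's position is unchanged or reduced.
No new person acquires control, so the clause is not triggered.

No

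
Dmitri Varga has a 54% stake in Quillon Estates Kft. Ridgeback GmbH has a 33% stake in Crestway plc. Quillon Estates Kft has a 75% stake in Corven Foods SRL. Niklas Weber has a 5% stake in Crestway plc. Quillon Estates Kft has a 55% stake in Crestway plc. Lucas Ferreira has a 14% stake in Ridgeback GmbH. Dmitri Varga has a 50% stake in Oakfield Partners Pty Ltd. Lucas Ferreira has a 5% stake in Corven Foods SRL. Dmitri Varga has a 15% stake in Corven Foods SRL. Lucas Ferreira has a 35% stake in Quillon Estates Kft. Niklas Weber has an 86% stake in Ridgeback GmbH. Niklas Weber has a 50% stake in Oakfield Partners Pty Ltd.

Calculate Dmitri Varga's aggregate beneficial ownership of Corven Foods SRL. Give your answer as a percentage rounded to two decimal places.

55.50%

Dmitri reaches Corven along 2 paths.
Via Quillon: 54% × 75% = 40.5%.
Direct stake: 15% = 15%.
Total: 40.5% + 15% = 55.5%.
Rounded: 55.50%.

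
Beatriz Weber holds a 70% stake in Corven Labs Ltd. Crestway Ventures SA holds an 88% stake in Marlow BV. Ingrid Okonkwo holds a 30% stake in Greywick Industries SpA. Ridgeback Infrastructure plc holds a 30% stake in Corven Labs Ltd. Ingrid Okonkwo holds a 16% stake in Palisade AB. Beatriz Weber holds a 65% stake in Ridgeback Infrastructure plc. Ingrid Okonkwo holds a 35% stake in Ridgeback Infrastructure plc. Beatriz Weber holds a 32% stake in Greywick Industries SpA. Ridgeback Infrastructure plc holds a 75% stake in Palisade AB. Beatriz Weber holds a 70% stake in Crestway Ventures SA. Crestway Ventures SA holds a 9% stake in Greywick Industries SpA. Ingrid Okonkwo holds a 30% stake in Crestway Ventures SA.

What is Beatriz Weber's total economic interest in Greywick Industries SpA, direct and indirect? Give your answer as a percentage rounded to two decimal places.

Beatriz reaches Greywick along 2 paths.
Direct stake: 32% = 32%.
Via Crestway: 70% × 9% = 6.3%.
Total: 32% + 6.3% = 38.3%.
Rounded: 38.30%.

38.30%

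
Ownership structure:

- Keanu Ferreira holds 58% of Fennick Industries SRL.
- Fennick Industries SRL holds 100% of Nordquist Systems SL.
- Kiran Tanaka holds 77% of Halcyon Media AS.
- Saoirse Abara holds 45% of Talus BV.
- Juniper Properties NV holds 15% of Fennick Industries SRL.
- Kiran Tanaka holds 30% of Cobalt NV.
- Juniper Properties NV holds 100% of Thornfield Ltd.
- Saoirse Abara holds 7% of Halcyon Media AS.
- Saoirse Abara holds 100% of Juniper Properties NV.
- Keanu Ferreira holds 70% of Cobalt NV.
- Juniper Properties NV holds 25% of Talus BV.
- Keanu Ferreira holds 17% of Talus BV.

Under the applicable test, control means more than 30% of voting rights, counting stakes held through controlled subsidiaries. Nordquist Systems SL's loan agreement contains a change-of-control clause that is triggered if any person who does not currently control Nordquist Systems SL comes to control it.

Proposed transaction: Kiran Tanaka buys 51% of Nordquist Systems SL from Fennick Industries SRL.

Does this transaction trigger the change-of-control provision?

The purchase adds only to Kiran's holdings (Fennick's stake shrinks), so Kiran is the only person who could newly come to control Nordquist.
Kiran holds 77% of Halcyon, so Kiran controls Halcyon.
Neither Kiran nor any entity Kiran controls holds any voting interest in Nordquist.
So before the transaction, Kiran does not control Nordquist.
After the purchase, Kiran holds 51% of Nordquist directly, and Fennick's stake falls to 49%.
Kiran holds 51% of Nordquist, so Kiran controls Nordquist.
Kiran did not control Nordquist before and does after, so the clause is triggered.

Yes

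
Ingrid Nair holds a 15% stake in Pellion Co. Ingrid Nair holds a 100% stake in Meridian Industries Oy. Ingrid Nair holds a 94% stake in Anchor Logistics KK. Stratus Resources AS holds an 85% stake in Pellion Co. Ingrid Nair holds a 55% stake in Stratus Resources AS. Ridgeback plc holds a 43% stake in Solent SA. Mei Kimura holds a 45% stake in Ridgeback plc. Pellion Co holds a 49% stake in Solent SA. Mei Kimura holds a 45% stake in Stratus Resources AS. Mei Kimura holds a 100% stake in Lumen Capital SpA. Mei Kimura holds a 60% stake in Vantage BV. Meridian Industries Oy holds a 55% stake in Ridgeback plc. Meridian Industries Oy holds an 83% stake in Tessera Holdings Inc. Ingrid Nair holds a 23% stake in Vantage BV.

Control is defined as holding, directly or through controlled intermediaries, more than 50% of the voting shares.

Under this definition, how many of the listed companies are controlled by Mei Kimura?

2

Mei holds 60% of Vantage, so Mei controls Vantage.
Mei holds 100% of Lumen, so Mei controls Lumen.
No other company's threshold is met.
Mei controls 2 companies.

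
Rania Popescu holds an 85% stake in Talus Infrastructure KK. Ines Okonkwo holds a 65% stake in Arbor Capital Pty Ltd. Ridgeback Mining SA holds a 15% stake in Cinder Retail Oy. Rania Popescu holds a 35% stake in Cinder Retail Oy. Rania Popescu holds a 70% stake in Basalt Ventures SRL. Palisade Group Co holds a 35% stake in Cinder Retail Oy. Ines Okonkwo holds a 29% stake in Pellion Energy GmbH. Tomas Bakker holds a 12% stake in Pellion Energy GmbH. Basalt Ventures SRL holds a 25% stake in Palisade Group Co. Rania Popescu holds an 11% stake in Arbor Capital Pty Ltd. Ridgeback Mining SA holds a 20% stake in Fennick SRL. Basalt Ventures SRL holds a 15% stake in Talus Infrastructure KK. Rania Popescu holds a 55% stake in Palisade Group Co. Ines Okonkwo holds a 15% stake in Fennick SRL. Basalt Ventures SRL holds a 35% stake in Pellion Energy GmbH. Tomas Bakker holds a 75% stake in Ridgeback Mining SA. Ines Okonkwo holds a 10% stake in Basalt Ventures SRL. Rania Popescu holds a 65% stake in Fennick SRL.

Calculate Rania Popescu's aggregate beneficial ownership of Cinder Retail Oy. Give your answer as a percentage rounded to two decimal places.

60.38%

Rania reaches Cinder along 3 paths.
Direct stake: 35% = 35%.
Via Palisade: 55% × 35% = 19.25%.
Via Basalt → Palisade: 70% × 25% × 35% = 6.125%.
Total: 35% + 19.25% + 6.125% = 60.375%.
Rounded: 60.38%.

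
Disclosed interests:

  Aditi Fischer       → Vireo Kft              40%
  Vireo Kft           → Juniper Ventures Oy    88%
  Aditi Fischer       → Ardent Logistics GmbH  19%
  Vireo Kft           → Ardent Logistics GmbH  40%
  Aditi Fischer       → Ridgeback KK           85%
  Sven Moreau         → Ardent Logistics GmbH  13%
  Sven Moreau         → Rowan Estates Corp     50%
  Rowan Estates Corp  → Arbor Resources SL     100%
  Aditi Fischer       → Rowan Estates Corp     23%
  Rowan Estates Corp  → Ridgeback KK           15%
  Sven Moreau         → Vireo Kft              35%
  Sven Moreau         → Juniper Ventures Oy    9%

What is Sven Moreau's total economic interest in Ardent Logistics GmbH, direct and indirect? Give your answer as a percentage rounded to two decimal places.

Sven reaches Ardent along 2 paths.
Direct stake: 13% = 13%.
Via Vireo: 35% × 40% = 14%.
Total: 13% + 14% = 27%.
Rounded: 27.00%.

27.00%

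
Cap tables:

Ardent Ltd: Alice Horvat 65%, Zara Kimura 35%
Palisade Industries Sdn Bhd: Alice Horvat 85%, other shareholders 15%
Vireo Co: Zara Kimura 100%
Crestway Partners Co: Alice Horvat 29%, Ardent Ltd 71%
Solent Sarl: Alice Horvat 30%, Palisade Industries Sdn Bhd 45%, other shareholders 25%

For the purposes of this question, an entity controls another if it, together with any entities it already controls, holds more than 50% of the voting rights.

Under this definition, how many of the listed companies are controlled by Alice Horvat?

4

Alice holds 65% of Ardent, so Alice controls Ardent.
Alice holds 85% of Palisade, so Alice controls Palisade.
Alice and Ardent together hold 29% + 71% = 100% of Crestway, so Alice controls Crestway.
Alice and Palisade together hold 30% + 45% = 75% of Solent, so Alice controls Solent.
No other company's threshold is met.
Alice controls 4 companies.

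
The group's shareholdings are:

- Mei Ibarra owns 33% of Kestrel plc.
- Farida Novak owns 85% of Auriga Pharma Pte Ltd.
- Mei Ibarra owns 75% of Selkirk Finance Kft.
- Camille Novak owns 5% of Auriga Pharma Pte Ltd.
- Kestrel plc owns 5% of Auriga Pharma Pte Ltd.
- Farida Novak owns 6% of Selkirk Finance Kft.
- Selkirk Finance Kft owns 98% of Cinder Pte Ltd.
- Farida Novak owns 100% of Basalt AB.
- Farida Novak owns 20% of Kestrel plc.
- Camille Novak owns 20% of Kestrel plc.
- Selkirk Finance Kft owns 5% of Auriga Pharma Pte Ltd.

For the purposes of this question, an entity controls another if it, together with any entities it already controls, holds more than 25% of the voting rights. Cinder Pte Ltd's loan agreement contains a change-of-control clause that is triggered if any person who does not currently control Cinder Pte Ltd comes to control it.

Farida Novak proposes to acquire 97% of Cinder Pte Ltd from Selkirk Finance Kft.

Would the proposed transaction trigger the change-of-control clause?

The purchase adds only to Farida's holdings (Selkirk's stake shrinks), so Farida is the only person who could newly come to control Cinder.
Farida holds 85% of Auriga, so Farida controls Auriga.
Farida holds 100% of Basalt, so Farida controls Basalt.
Neither Farida nor any entity Farida controls holds any voting interest in Cinder.
So before the transaction, Farida does not control Cinder.
After the purchase, Farida holds 97% of Cinder directly, and Selkirk's stake falls to 1%.
Farida holds 97% of Cinder, so Farida controls Cinder.
Farida did not control Cinder before and does after, so the clause is triggered.

Yes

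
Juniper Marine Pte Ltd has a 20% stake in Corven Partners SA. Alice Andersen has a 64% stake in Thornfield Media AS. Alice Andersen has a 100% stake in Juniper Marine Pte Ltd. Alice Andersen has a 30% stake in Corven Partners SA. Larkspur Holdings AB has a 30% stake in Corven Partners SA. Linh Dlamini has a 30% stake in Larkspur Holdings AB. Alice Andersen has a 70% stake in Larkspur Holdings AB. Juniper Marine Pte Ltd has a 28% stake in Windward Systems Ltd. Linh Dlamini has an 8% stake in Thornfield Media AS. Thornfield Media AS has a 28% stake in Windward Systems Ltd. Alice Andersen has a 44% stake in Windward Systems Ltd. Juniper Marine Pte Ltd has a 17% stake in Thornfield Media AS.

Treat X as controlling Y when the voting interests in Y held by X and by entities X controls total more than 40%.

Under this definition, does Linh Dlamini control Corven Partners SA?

No

Linh's largest direct stake is 30% in Larkspur, which does not meet the threshold, so Linh controls no company.
Neither Linh nor any entity Linh controls holds any voting interest in Corven.
So Linh does not control Corven.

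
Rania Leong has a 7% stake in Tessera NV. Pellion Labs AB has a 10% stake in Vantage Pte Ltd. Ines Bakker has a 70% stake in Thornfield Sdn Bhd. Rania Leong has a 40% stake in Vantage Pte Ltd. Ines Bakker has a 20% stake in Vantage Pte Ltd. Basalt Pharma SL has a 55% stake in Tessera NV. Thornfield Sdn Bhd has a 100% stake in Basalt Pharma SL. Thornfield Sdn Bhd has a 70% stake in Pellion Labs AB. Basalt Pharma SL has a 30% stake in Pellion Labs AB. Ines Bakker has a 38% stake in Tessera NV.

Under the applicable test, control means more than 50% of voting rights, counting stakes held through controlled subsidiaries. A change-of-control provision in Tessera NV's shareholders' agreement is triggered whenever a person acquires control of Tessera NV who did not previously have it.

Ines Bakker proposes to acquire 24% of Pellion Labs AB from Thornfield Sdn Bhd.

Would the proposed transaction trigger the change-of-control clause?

The purchase adds only to Ines's holdings (Thornfield's stake shrinks), so Ines is the only person who could newly come to control Tessera.
Ines holds 70% of Thornfield, so Ines controls Thornfield.
Thornfield holds 100% of Basalt, so Ines controls Basalt.
Basalt and Ines together hold 55% + 38% = 93% of Tessera, so Ines controls Tessera.
So Ines already controls Tessera before the transaction.
After the purchase, Ines holds 24% of Pellion directly, and Thornfield's stake falls to 46%.
Ines controlled Tessera already, so this is not a new person acquiring control; every other person's position is unchanged or reduced.
No new person acquires control, so the clause is not triggered.

No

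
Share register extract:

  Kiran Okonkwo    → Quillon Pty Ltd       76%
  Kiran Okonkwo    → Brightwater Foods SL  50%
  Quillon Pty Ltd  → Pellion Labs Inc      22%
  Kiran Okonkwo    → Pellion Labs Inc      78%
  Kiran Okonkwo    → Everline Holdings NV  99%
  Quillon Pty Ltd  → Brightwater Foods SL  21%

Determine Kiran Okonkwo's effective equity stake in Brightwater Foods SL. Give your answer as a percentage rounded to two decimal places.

65.96%

Kiran reaches Brightwater along 2 paths.
Via Quillon: 76% × 21% = 15.96%.
Direct stake: 50% = 50%.
Total: 15.96% + 50% = 65.96%.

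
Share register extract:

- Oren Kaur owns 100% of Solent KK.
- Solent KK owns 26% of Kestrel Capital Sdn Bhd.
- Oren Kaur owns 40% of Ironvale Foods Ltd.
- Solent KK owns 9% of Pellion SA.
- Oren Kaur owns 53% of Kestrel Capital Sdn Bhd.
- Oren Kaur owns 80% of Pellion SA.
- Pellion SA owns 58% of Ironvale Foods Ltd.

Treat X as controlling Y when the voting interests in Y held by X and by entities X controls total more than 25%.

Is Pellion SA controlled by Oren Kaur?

Yes

Oren holds 100% of Solent, so Oren controls Solent.
Oren and Solent together hold 80% + 9% = 89% of Pellion, so Oren controls Pellion.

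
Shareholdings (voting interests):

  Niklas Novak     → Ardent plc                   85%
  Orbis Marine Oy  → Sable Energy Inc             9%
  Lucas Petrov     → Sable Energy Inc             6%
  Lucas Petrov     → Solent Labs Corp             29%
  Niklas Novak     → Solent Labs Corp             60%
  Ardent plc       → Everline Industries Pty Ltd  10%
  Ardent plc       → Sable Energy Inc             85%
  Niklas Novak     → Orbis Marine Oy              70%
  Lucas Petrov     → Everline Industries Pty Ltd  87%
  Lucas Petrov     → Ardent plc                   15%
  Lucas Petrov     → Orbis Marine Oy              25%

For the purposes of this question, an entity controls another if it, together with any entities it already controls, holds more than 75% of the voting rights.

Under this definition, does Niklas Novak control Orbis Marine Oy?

Niklas holds 85% of Ardent, so Niklas controls Ardent.
Ardent holds 85% of Sable, so Niklas controls Sable.
In Orbis, Niklas's side holds only 70%, not > 75%.
So Niklas does not control Orbis.

No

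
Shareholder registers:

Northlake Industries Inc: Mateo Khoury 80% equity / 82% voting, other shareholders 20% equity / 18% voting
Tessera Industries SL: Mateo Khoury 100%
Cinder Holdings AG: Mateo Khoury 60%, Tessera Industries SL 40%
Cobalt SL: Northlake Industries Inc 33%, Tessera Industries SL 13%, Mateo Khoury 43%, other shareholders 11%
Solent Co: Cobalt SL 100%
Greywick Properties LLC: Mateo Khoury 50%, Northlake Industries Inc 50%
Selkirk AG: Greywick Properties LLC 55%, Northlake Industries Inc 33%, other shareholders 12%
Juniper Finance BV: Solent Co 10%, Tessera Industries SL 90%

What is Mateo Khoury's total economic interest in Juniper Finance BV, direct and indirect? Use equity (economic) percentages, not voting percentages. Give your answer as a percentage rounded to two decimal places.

Mateo reaches Juniper along 4 paths.
Via Northlake → Cobalt → Solent: 80% × 33% × 100% × 10% = 2.64%.
Via Tessera → Cobalt → Solent: 100% × 13% × 100% × 10% = 1.3%.
Via Cobalt → Solent: 43% × 100% × 10% = 4.3%.
Via Tessera: 100% × 90% = 90%.
Total: 2.64% + 1.3% + 4.3% + 90% = 98.24%.

98.24%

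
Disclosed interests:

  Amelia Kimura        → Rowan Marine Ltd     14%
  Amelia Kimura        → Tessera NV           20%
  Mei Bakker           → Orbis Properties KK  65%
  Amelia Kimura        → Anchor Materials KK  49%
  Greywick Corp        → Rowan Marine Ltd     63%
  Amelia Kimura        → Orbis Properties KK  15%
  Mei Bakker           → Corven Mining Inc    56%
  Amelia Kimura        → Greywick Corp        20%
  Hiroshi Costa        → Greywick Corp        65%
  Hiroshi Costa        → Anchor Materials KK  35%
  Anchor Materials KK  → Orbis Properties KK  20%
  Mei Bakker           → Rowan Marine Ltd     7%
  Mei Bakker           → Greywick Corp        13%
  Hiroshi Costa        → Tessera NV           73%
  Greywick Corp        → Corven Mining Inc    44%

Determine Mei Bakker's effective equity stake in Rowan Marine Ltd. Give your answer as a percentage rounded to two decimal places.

15.19%

Mei reaches Rowan along 2 paths.
Direct stake: 7% = 7%.
Via Greywick: 13% × 63% = 8.19%.
Total: 7% + 8.19% = 15.19%.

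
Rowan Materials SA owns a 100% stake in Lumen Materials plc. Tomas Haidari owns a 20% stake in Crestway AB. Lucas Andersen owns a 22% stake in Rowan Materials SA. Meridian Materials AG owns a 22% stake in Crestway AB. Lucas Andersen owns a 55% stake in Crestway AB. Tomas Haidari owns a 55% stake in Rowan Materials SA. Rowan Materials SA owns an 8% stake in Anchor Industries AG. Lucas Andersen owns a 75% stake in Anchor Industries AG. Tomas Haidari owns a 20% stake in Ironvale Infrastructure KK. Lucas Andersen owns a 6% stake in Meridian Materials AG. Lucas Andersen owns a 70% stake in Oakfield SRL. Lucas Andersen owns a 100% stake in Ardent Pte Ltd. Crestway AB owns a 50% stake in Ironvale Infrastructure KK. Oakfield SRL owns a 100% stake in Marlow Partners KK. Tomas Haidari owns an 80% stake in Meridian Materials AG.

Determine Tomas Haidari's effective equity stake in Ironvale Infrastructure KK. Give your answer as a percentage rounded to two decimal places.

38.80%

Tomas reaches Ironvale along 3 paths.
Via Crestway: 20% × 50% = 10%.
Via Meridian → Crestway: 80% × 22% × 50% = 8.8%.
Direct stake: 20% = 20%.
Total: 10% + 8.8% + 20% = 38.8%.
Rounded: 38.80%.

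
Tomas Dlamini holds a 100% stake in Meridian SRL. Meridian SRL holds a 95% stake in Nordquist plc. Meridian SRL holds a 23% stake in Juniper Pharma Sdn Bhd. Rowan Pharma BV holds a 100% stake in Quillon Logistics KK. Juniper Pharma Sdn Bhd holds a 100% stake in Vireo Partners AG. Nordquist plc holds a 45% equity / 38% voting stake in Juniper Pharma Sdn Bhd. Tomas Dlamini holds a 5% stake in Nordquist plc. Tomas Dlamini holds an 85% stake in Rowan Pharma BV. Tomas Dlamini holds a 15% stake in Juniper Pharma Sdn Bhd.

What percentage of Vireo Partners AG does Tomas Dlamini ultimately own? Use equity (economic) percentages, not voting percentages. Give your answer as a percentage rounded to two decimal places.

83.00%

Tomas reaches Vireo along 4 paths.
Via Meridian → Juniper: 100% × 23% × 100% = 23%.
Via Juniper: 15% × 100% = 15%.
Via Meridian → Nordquist → Juniper: 100% × 95% × 45% × 100% = 42.75%.
Via Nordquist → Juniper: 5% × 45% × 100% = 2.25%.
Total: 23% + 15% + 42.75% + 2.25% = 83%.
Rounded: 83.00%.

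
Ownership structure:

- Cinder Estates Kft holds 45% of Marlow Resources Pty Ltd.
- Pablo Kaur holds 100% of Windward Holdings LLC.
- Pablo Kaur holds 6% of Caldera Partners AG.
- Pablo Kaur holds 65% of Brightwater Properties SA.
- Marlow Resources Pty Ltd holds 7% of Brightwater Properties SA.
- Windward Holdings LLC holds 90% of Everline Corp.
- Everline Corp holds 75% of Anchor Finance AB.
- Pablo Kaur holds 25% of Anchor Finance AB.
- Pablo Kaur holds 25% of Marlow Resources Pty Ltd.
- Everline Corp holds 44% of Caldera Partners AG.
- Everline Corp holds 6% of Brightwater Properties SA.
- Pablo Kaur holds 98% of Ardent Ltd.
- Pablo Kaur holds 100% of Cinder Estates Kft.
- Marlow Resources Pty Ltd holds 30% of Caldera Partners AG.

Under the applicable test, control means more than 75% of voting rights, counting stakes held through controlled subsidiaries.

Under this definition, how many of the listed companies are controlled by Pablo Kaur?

5

Pablo holds 100% of Windward, so Pablo controls Windward.
Pablo holds 100% of Cinder, so Pablo controls Cinder.
Windward holds 90% of Everline, so Pablo controls Everline.
Everline and Pablo together hold 75% + 25% = 100% of Anchor, so Pablo controls Anchor.
Pablo holds 98% of Ardent, so Pablo controls Ardent.
No other company's threshold is met.
Pablo controls 5 companies.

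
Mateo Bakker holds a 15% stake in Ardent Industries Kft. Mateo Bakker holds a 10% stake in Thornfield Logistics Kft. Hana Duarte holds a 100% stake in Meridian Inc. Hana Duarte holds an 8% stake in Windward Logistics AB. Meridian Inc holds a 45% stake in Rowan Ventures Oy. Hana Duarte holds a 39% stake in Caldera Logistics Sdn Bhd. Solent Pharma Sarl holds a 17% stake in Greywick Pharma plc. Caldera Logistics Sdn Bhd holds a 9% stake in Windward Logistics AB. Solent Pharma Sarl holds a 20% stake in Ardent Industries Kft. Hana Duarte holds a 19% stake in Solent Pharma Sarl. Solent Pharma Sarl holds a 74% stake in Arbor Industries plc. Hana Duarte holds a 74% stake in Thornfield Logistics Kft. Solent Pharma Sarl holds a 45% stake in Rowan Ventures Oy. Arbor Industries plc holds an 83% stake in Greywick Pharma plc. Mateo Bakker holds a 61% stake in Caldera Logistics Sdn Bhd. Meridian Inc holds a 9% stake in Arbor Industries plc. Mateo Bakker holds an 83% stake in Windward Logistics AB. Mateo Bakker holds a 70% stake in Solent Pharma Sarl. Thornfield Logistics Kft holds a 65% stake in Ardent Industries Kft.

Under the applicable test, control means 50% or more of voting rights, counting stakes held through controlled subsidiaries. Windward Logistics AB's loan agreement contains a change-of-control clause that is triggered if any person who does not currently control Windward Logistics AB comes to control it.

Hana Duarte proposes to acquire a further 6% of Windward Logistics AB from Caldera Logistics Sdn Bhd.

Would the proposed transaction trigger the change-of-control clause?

The purchase adds only to Hana's holdings (Caldera's stake shrinks), so Hana is the only person who could newly come to control Windward.
Hana holds 100% of Meridian, so Hana controls Meridian.
Hana holds 74% of Thornfield, so Hana controls Thornfield.
Thornfield holds 65% of Ardent, so Hana controls Ardent.
In Windward, Hana's side holds only 8%, not ≥ 50%.
So before the transaction, Hana does not control Windward.
After the purchase, Hana's direct stake in Windward rises to 8% + 6% = 14%, and Caldera's stake falls to 3%.
After the transaction, Hana's side holds 14% of Windward, not ≥ 50%, so Hana still does not control Windward.
No new person acquires control, so the clause is not triggered.

No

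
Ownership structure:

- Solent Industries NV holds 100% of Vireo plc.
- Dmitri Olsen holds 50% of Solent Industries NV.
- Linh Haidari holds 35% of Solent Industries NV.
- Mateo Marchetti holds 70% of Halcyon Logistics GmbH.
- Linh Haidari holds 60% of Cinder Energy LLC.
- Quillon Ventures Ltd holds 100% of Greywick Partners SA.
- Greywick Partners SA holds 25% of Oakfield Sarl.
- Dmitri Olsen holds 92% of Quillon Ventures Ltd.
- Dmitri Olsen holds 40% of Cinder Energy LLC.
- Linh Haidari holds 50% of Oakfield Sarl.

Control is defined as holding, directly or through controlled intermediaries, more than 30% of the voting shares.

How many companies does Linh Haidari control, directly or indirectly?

4

Linh holds 60% of Cinder, so Linh controls Cinder.
Linh holds 35% of Solent, so Linh controls Solent.
Solent holds 100% of Vireo, so Linh controls Vireo.
Linh holds 50% of Oakfield, so Linh controls Oakfield.
No other company's threshold is met.
Linh controls 4 companies.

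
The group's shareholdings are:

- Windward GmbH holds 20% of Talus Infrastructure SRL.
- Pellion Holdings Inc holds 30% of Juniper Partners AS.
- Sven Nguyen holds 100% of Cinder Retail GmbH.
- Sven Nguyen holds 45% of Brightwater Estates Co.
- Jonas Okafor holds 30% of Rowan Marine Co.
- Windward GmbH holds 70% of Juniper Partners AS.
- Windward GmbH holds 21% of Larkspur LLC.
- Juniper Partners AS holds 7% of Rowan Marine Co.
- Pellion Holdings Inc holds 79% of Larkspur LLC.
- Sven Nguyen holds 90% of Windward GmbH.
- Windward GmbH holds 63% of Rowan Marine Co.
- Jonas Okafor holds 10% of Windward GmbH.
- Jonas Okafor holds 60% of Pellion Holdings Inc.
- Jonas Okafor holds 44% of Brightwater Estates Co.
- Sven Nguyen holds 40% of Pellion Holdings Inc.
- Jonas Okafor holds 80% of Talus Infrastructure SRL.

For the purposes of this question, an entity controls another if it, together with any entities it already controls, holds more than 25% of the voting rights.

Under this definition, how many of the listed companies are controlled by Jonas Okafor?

6

Jonas holds 60% of Pellion, so Jonas controls Pellion.
Jonas holds 44% of Brightwater, so Jonas controls Brightwater.
Pellion holds 30% of Juniper, so Jonas controls Juniper.
Pellion holds 79% of Larkspur, so Jonas controls Larkspur.
Jonas holds 80% of Talus, so Jonas controls Talus.
Juniper and Jonas together hold 7% + 30% = 37% of Rowan, so Jonas controls Rowan.
No other company's threshold is met.
Jonas controls 6 companies.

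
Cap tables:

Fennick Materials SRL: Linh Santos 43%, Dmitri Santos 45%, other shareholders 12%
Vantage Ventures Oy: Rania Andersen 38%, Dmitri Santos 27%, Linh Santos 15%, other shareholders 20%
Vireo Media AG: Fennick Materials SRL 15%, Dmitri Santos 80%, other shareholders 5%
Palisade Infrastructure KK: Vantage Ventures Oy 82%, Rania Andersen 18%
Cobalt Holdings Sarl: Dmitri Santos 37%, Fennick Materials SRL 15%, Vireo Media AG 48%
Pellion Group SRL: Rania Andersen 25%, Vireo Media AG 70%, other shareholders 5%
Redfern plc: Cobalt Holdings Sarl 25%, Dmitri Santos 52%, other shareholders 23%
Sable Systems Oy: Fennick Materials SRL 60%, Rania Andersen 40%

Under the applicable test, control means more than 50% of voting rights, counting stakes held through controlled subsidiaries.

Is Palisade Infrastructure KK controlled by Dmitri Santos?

No

Dmitri holds 80% of Vireo, so Dmitri controls Vireo.
Dmitri and Vireo together hold 37% + 48% = 85% of Cobalt, so Dmitri controls Cobalt.
Vireo holds 70% of Pellion, so Dmitri controls Pellion.
Cobalt and Dmitri together hold 25% + 52% = 77% of Redfern, so Dmitri controls Redfern.
Neither Dmitri nor any entity Dmitri controls holds any voting interest in Palisade.
So Dmitri does not control Palisade.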